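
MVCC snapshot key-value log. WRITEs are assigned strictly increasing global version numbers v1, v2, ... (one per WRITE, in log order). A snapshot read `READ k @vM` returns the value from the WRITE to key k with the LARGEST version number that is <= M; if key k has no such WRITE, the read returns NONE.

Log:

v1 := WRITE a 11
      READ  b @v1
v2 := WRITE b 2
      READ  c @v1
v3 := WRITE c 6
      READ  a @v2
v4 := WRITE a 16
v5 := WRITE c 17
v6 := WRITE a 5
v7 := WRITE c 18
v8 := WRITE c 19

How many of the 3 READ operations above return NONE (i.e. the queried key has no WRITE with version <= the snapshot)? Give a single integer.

Answer: 2

Derivation:
v1: WRITE a=11  (a history now [(1, 11)])
READ b @v1: history=[] -> no version <= 1 -> NONE
v2: WRITE b=2  (b history now [(2, 2)])
READ c @v1: history=[] -> no version <= 1 -> NONE
v3: WRITE c=6  (c history now [(3, 6)])
READ a @v2: history=[(1, 11)] -> pick v1 -> 11
v4: WRITE a=16  (a history now [(1, 11), (4, 16)])
v5: WRITE c=17  (c history now [(3, 6), (5, 17)])
v6: WRITE a=5  (a history now [(1, 11), (4, 16), (6, 5)])
v7: WRITE c=18  (c history now [(3, 6), (5, 17), (7, 18)])
v8: WRITE c=19  (c history now [(3, 6), (5, 17), (7, 18), (8, 19)])
Read results in order: ['NONE', 'NONE', '11']
NONE count = 2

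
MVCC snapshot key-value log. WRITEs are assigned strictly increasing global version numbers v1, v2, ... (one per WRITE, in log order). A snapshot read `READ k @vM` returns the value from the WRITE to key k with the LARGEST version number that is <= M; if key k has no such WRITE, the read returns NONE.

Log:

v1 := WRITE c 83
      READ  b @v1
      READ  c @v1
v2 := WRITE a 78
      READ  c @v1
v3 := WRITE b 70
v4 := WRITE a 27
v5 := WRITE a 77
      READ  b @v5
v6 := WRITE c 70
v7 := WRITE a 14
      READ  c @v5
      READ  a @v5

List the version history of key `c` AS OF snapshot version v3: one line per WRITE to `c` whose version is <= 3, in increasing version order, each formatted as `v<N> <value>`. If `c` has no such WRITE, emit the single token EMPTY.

Scan writes for key=c with version <= 3:
  v1 WRITE c 83 -> keep
  v2 WRITE a 78 -> skip
  v3 WRITE b 70 -> skip
  v4 WRITE a 27 -> skip
  v5 WRITE a 77 -> skip
  v6 WRITE c 70 -> drop (> snap)
  v7 WRITE a 14 -> skip
Collected: [(1, 83)]

Answer: v1 83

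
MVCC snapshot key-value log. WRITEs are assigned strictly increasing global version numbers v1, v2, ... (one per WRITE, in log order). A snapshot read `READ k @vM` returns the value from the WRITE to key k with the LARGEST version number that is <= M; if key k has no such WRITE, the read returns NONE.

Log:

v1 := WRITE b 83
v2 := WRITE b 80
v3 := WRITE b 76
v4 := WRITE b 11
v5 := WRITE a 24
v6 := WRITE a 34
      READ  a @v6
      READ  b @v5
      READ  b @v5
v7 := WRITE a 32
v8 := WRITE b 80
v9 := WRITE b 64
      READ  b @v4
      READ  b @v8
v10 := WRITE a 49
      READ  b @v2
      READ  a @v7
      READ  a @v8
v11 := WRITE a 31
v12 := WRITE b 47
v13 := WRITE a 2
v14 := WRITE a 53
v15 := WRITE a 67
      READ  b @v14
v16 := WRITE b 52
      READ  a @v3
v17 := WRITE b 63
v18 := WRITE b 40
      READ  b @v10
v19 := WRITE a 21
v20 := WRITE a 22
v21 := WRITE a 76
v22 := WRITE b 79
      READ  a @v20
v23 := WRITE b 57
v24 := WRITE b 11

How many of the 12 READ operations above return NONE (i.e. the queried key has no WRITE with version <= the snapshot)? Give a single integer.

Answer: 1

Derivation:
v1: WRITE b=83  (b history now [(1, 83)])
v2: WRITE b=80  (b history now [(1, 83), (2, 80)])
v3: WRITE b=76  (b history now [(1, 83), (2, 80), (3, 76)])
v4: WRITE b=11  (b history now [(1, 83), (2, 80), (3, 76), (4, 11)])
v5: WRITE a=24  (a history now [(5, 24)])
v6: WRITE a=34  (a history now [(5, 24), (6, 34)])
READ a @v6: history=[(5, 24), (6, 34)] -> pick v6 -> 34
READ b @v5: history=[(1, 83), (2, 80), (3, 76), (4, 11)] -> pick v4 -> 11
READ b @v5: history=[(1, 83), (2, 80), (3, 76), (4, 11)] -> pick v4 -> 11
v7: WRITE a=32  (a history now [(5, 24), (6, 34), (7, 32)])
v8: WRITE b=80  (b history now [(1, 83), (2, 80), (3, 76), (4, 11), (8, 80)])
v9: WRITE b=64  (b history now [(1, 83), (2, 80), (3, 76), (4, 11), (8, 80), (9, 64)])
READ b @v4: history=[(1, 83), (2, 80), (3, 76), (4, 11), (8, 80), (9, 64)] -> pick v4 -> 11
READ b @v8: history=[(1, 83), (2, 80), (3, 76), (4, 11), (8, 80), (9, 64)] -> pick v8 -> 80
v10: WRITE a=49  (a history now [(5, 24), (6, 34), (7, 32), (10, 49)])
READ b @v2: history=[(1, 83), (2, 80), (3, 76), (4, 11), (8, 80), (9, 64)] -> pick v2 -> 80
READ a @v7: history=[(5, 24), (6, 34), (7, 32), (10, 49)] -> pick v7 -> 32
READ a @v8: history=[(5, 24), (6, 34), (7, 32), (10, 49)] -> pick v7 -> 32
v11: WRITE a=31  (a history now [(5, 24), (6, 34), (7, 32), (10, 49), (11, 31)])
v12: WRITE b=47  (b history now [(1, 83), (2, 80), (3, 76), (4, 11), (8, 80), (9, 64), (12, 47)])
v13: WRITE a=2  (a history now [(5, 24), (6, 34), (7, 32), (10, 49), (11, 31), (13, 2)])
v14: WRITE a=53  (a history now [(5, 24), (6, 34), (7, 32), (10, 49), (11, 31), (13, 2), (14, 53)])
v15: WRITE a=67  (a history now [(5, 24), (6, 34), (7, 32), (10, 49), (11, 31), (13, 2), (14, 53), (15, 67)])
READ b @v14: history=[(1, 83), (2, 80), (3, 76), (4, 11), (8, 80), (9, 64), (12, 47)] -> pick v12 -> 47
v16: WRITE b=52  (b history now [(1, 83), (2, 80), (3, 76), (4, 11), (8, 80), (9, 64), (12, 47), (16, 52)])
READ a @v3: history=[(5, 24), (6, 34), (7, 32), (10, 49), (11, 31), (13, 2), (14, 53), (15, 67)] -> no version <= 3 -> NONE
v17: WRITE b=63  (b history now [(1, 83), (2, 80), (3, 76), (4, 11), (8, 80), (9, 64), (12, 47), (16, 52), (17, 63)])
v18: WRITE b=40  (b history now [(1, 83), (2, 80), (3, 76), (4, 11), (8, 80), (9, 64), (12, 47), (16, 52), (17, 63), (18, 40)])
READ b @v10: history=[(1, 83), (2, 80), (3, 76), (4, 11), (8, 80), (9, 64), (12, 47), (16, 52), (17, 63), (18, 40)] -> pick v9 -> 64
v19: WRITE a=21  (a history now [(5, 24), (6, 34), (7, 32), (10, 49), (11, 31), (13, 2), (14, 53), (15, 67), (19, 21)])
v20: WRITE a=22  (a history now [(5, 24), (6, 34), (7, 32), (10, 49), (11, 31), (13, 2), (14, 53), (15, 67), (19, 21), (20, 22)])
v21: WRITE a=76  (a history now [(5, 24), (6, 34), (7, 32), (10, 49), (11, 31), (13, 2), (14, 53), (15, 67), (19, 21), (20, 22), (21, 76)])
v22: WRITE b=79  (b history now [(1, 83), (2, 80), (3, 76), (4, 11), (8, 80), (9, 64), (12, 47), (16, 52), (17, 63), (18, 40), (22, 79)])
READ a @v20: history=[(5, 24), (6, 34), (7, 32), (10, 49), (11, 31), (13, 2), (14, 53), (15, 67), (19, 21), (20, 22), (21, 76)] -> pick v20 -> 22
v23: WRITE b=57  (b history now [(1, 83), (2, 80), (3, 76), (4, 11), (8, 80), (9, 64), (12, 47), (16, 52), (17, 63), (18, 40), (22, 79), (23, 57)])
v24: WRITE b=11  (b history now [(1, 83), (2, 80), (3, 76), (4, 11), (8, 80), (9, 64), (12, 47), (16, 52), (17, 63), (18, 40), (22, 79), (23, 57), (24, 11)])
Read results in order: ['34', '11', '11', '11', '80', '80', '32', '32', '47', 'NONE', '64', '22']
NONE count = 1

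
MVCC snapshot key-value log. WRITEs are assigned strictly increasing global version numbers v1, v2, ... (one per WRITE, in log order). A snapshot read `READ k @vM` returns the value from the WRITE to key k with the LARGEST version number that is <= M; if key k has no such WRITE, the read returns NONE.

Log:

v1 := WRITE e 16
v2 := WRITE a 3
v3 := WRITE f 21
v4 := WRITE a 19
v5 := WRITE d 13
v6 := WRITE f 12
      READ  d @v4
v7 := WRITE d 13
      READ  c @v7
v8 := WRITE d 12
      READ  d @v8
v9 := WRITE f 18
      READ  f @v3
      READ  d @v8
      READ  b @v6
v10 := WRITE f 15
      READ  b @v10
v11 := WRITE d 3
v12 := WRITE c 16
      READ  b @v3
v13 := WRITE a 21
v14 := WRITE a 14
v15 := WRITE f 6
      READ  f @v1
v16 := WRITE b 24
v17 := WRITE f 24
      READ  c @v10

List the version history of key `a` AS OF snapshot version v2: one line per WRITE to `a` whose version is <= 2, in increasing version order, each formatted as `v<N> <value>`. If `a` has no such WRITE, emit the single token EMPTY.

Answer: v2 3

Derivation:
Scan writes for key=a with version <= 2:
  v1 WRITE e 16 -> skip
  v2 WRITE a 3 -> keep
  v3 WRITE f 21 -> skip
  v4 WRITE a 19 -> drop (> snap)
  v5 WRITE d 13 -> skip
  v6 WRITE f 12 -> skip
  v7 WRITE d 13 -> skip
  v8 WRITE d 12 -> skip
  v9 WRITE f 18 -> skip
  v10 WRITE f 15 -> skip
  v11 WRITE d 3 -> skip
  v12 WRITE c 16 -> skip
  v13 WRITE a 21 -> drop (> snap)
  v14 WRITE a 14 -> drop (> snap)
  v15 WRITE f 6 -> skip
  v16 WRITE b 24 -> skip
  v17 WRITE f 24 -> skip
Collected: [(2, 3)]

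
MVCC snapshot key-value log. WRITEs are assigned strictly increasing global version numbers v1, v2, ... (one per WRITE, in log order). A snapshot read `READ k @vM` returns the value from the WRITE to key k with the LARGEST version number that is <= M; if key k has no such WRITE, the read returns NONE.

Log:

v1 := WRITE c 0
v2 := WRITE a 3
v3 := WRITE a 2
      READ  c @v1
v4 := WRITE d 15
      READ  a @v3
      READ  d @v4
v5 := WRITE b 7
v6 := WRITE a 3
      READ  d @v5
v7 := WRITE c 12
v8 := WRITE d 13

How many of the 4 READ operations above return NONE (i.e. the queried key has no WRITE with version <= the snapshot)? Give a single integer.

v1: WRITE c=0  (c history now [(1, 0)])
v2: WRITE a=3  (a history now [(2, 3)])
v3: WRITE a=2  (a history now [(2, 3), (3, 2)])
READ c @v1: history=[(1, 0)] -> pick v1 -> 0
v4: WRITE d=15  (d history now [(4, 15)])
READ a @v3: history=[(2, 3), (3, 2)] -> pick v3 -> 2
READ d @v4: history=[(4, 15)] -> pick v4 -> 15
v5: WRITE b=7  (b history now [(5, 7)])
v6: WRITE a=3  (a history now [(2, 3), (3, 2), (6, 3)])
READ d @v5: history=[(4, 15)] -> pick v4 -> 15
v7: WRITE c=12  (c history now [(1, 0), (7, 12)])
v8: WRITE d=13  (d history now [(4, 15), (8, 13)])
Read results in order: ['0', '2', '15', '15']
NONE count = 0

Answer: 0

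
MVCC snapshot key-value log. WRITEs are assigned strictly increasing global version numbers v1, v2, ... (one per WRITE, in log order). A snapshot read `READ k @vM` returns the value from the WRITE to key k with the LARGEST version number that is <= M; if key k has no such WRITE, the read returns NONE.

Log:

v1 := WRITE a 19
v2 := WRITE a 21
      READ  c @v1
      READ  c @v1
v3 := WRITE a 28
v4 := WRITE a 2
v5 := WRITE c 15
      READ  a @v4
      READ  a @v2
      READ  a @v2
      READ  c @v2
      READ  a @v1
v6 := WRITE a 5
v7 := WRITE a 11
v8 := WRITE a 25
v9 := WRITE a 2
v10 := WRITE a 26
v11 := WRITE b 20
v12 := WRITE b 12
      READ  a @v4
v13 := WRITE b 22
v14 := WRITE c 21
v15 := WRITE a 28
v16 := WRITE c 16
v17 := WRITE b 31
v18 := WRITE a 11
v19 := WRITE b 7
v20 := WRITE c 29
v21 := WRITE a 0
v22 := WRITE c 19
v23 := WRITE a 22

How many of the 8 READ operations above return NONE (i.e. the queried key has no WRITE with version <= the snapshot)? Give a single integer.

v1: WRITE a=19  (a history now [(1, 19)])
v2: WRITE a=21  (a history now [(1, 19), (2, 21)])
READ c @v1: history=[] -> no version <= 1 -> NONE
READ c @v1: history=[] -> no version <= 1 -> NONE
v3: WRITE a=28  (a history now [(1, 19), (2, 21), (3, 28)])
v4: WRITE a=2  (a history now [(1, 19), (2, 21), (3, 28), (4, 2)])
v5: WRITE c=15  (c history now [(5, 15)])
READ a @v4: history=[(1, 19), (2, 21), (3, 28), (4, 2)] -> pick v4 -> 2
READ a @v2: history=[(1, 19), (2, 21), (3, 28), (4, 2)] -> pick v2 -> 21
READ a @v2: history=[(1, 19), (2, 21), (3, 28), (4, 2)] -> pick v2 -> 21
READ c @v2: history=[(5, 15)] -> no version <= 2 -> NONE
READ a @v1: history=[(1, 19), (2, 21), (3, 28), (4, 2)] -> pick v1 -> 19
v6: WRITE a=5  (a history now [(1, 19), (2, 21), (3, 28), (4, 2), (6, 5)])
v7: WRITE a=11  (a history now [(1, 19), (2, 21), (3, 28), (4, 2), (6, 5), (7, 11)])
v8: WRITE a=25  (a history now [(1, 19), (2, 21), (3, 28), (4, 2), (6, 5), (7, 11), (8, 25)])
v9: WRITE a=2  (a history now [(1, 19), (2, 21), (3, 28), (4, 2), (6, 5), (7, 11), (8, 25), (9, 2)])
v10: WRITE a=26  (a history now [(1, 19), (2, 21), (3, 28), (4, 2), (6, 5), (7, 11), (8, 25), (9, 2), (10, 26)])
v11: WRITE b=20  (b history now [(11, 20)])
v12: WRITE b=12  (b history now [(11, 20), (12, 12)])
READ a @v4: history=[(1, 19), (2, 21), (3, 28), (4, 2), (6, 5), (7, 11), (8, 25), (9, 2), (10, 26)] -> pick v4 -> 2
v13: WRITE b=22  (b history now [(11, 20), (12, 12), (13, 22)])
v14: WRITE c=21  (c history now [(5, 15), (14, 21)])
v15: WRITE a=28  (a history now [(1, 19), (2, 21), (3, 28), (4, 2), (6, 5), (7, 11), (8, 25), (9, 2), (10, 26), (15, 28)])
v16: WRITE c=16  (c history now [(5, 15), (14, 21), (16, 16)])
v17: WRITE b=31  (b history now [(11, 20), (12, 12), (13, 22), (17, 31)])
v18: WRITE a=11  (a history now [(1, 19), (2, 21), (3, 28), (4, 2), (6, 5), (7, 11), (8, 25), (9, 2), (10, 26), (15, 28), (18, 11)])
v19: WRITE b=7  (b history now [(11, 20), (12, 12), (13, 22), (17, 31), (19, 7)])
v20: WRITE c=29  (c history now [(5, 15), (14, 21), (16, 16), (20, 29)])
v21: WRITE a=0  (a history now [(1, 19), (2, 21), (3, 28), (4, 2), (6, 5), (7, 11), (8, 25), (9, 2), (10, 26), (15, 28), (18, 11), (21, 0)])
v22: WRITE c=19  (c history now [(5, 15), (14, 21), (16, 16), (20, 29), (22, 19)])
v23: WRITE a=22  (a history now [(1, 19), (2, 21), (3, 28), (4, 2), (6, 5), (7, 11), (8, 25), (9, 2), (10, 26), (15, 28), (18, 11), (21, 0), (23, 22)])
Read results in order: ['NONE', 'NONE', '2', '21', '21', 'NONE', '19', '2']
NONE count = 3

Answer: 3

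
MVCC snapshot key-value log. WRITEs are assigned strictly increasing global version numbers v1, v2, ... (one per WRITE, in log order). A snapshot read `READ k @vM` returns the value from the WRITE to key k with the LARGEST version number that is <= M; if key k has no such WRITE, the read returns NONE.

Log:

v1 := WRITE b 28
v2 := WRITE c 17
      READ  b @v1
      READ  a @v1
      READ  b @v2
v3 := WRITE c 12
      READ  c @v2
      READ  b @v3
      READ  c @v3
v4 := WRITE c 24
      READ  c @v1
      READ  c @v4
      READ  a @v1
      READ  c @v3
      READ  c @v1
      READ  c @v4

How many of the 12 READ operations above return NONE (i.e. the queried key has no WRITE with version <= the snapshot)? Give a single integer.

v1: WRITE b=28  (b history now [(1, 28)])
v2: WRITE c=17  (c history now [(2, 17)])
READ b @v1: history=[(1, 28)] -> pick v1 -> 28
READ a @v1: history=[] -> no version <= 1 -> NONE
READ b @v2: history=[(1, 28)] -> pick v1 -> 28
v3: WRITE c=12  (c history now [(2, 17), (3, 12)])
READ c @v2: history=[(2, 17), (3, 12)] -> pick v2 -> 17
READ b @v3: history=[(1, 28)] -> pick v1 -> 28
READ c @v3: history=[(2, 17), (3, 12)] -> pick v3 -> 12
v4: WRITE c=24  (c history now [(2, 17), (3, 12), (4, 24)])
READ c @v1: history=[(2, 17), (3, 12), (4, 24)] -> no version <= 1 -> NONE
READ c @v4: history=[(2, 17), (3, 12), (4, 24)] -> pick v4 -> 24
READ a @v1: history=[] -> no version <= 1 -> NONE
READ c @v3: history=[(2, 17), (3, 12), (4, 24)] -> pick v3 -> 12
READ c @v1: history=[(2, 17), (3, 12), (4, 24)] -> no version <= 1 -> NONE
READ c @v4: history=[(2, 17), (3, 12), (4, 24)] -> pick v4 -> 24
Read results in order: ['28', 'NONE', '28', '17', '28', '12', 'NONE', '24', 'NONE', '12', 'NONE', '24']
NONE count = 4

Answer: 4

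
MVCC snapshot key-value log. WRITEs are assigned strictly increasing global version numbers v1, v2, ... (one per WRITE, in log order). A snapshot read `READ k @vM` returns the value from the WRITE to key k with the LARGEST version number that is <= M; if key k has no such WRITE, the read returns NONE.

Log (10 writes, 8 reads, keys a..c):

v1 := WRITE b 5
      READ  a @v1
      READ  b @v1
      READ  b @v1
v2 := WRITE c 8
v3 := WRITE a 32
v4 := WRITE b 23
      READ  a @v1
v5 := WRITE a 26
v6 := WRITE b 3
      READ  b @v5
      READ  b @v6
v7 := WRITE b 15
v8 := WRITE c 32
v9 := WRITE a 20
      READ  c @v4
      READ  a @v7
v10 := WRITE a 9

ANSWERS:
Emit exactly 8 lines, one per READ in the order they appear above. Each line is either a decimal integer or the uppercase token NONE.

v1: WRITE b=5  (b history now [(1, 5)])
READ a @v1: history=[] -> no version <= 1 -> NONE
READ b @v1: history=[(1, 5)] -> pick v1 -> 5
READ b @v1: history=[(1, 5)] -> pick v1 -> 5
v2: WRITE c=8  (c history now [(2, 8)])
v3: WRITE a=32  (a history now [(3, 32)])
v4: WRITE b=23  (b history now [(1, 5), (4, 23)])
READ a @v1: history=[(3, 32)] -> no version <= 1 -> NONE
v5: WRITE a=26  (a history now [(3, 32), (5, 26)])
v6: WRITE b=3  (b history now [(1, 5), (4, 23), (6, 3)])
READ b @v5: history=[(1, 5), (4, 23), (6, 3)] -> pick v4 -> 23
READ b @v6: history=[(1, 5), (4, 23), (6, 3)] -> pick v6 -> 3
v7: WRITE b=15  (b history now [(1, 5), (4, 23), (6, 3), (7, 15)])
v8: WRITE c=32  (c history now [(2, 8), (8, 32)])
v9: WRITE a=20  (a history now [(3, 32), (5, 26), (9, 20)])
READ c @v4: history=[(2, 8), (8, 32)] -> pick v2 -> 8
READ a @v7: history=[(3, 32), (5, 26), (9, 20)] -> pick v5 -> 26
v10: WRITE a=9  (a history now [(3, 32), (5, 26), (9, 20), (10, 9)])

Answer: NONE
5
5
NONE
23
3
8
26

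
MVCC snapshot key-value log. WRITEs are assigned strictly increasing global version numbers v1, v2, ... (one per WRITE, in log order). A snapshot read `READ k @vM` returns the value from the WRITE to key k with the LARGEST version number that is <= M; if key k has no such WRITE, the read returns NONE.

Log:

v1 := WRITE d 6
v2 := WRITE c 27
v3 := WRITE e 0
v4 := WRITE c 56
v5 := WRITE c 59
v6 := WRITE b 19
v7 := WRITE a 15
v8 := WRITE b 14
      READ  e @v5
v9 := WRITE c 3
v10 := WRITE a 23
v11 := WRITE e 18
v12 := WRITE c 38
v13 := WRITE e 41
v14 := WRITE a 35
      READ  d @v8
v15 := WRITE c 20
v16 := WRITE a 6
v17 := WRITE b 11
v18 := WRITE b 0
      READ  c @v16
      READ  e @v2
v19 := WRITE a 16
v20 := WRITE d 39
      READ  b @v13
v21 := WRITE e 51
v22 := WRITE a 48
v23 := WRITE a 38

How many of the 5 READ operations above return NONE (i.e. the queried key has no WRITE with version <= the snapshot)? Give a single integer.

v1: WRITE d=6  (d history now [(1, 6)])
v2: WRITE c=27  (c history now [(2, 27)])
v3: WRITE e=0  (e history now [(3, 0)])
v4: WRITE c=56  (c history now [(2, 27), (4, 56)])
v5: WRITE c=59  (c history now [(2, 27), (4, 56), (5, 59)])
v6: WRITE b=19  (b history now [(6, 19)])
v7: WRITE a=15  (a history now [(7, 15)])
v8: WRITE b=14  (b history now [(6, 19), (8, 14)])
READ e @v5: history=[(3, 0)] -> pick v3 -> 0
v9: WRITE c=3  (c history now [(2, 27), (4, 56), (5, 59), (9, 3)])
v10: WRITE a=23  (a history now [(7, 15), (10, 23)])
v11: WRITE e=18  (e history now [(3, 0), (11, 18)])
v12: WRITE c=38  (c history now [(2, 27), (4, 56), (5, 59), (9, 3), (12, 38)])
v13: WRITE e=41  (e history now [(3, 0), (11, 18), (13, 41)])
v14: WRITE a=35  (a history now [(7, 15), (10, 23), (14, 35)])
READ d @v8: history=[(1, 6)] -> pick v1 -> 6
v15: WRITE c=20  (c history now [(2, 27), (4, 56), (5, 59), (9, 3), (12, 38), (15, 20)])
v16: WRITE a=6  (a history now [(7, 15), (10, 23), (14, 35), (16, 6)])
v17: WRITE b=11  (b history now [(6, 19), (8, 14), (17, 11)])
v18: WRITE b=0  (b history now [(6, 19), (8, 14), (17, 11), (18, 0)])
READ c @v16: history=[(2, 27), (4, 56), (5, 59), (9, 3), (12, 38), (15, 20)] -> pick v15 -> 20
READ e @v2: history=[(3, 0), (11, 18), (13, 41)] -> no version <= 2 -> NONE
v19: WRITE a=16  (a history now [(7, 15), (10, 23), (14, 35), (16, 6), (19, 16)])
v20: WRITE d=39  (d history now [(1, 6), (20, 39)])
READ b @v13: history=[(6, 19), (8, 14), (17, 11), (18, 0)] -> pick v8 -> 14
v21: WRITE e=51  (e history now [(3, 0), (11, 18), (13, 41), (21, 51)])
v22: WRITE a=48  (a history now [(7, 15), (10, 23), (14, 35), (16, 6), (19, 16), (22, 48)])
v23: WRITE a=38  (a history now [(7, 15), (10, 23), (14, 35), (16, 6), (19, 16), (22, 48), (23, 38)])
Read results in order: ['0', '6', '20', 'NONE', '14']
NONE count = 1

Answer: 1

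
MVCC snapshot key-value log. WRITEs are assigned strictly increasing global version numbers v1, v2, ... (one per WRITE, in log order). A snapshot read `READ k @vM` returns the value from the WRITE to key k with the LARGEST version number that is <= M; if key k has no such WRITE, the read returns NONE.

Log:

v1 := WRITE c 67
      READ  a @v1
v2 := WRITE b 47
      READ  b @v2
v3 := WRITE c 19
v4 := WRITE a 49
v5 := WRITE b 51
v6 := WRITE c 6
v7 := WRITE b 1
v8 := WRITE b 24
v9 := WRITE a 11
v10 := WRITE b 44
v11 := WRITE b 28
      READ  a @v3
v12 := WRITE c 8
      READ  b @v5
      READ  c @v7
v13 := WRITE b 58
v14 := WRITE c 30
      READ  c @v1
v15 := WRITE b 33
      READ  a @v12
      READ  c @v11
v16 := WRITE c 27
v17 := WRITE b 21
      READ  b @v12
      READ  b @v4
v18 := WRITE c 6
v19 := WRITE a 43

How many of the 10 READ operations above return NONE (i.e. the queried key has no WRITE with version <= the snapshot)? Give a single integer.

v1: WRITE c=67  (c history now [(1, 67)])
READ a @v1: history=[] -> no version <= 1 -> NONE
v2: WRITE b=47  (b history now [(2, 47)])
READ b @v2: history=[(2, 47)] -> pick v2 -> 47
v3: WRITE c=19  (c history now [(1, 67), (3, 19)])
v4: WRITE a=49  (a history now [(4, 49)])
v5: WRITE b=51  (b history now [(2, 47), (5, 51)])
v6: WRITE c=6  (c history now [(1, 67), (3, 19), (6, 6)])
v7: WRITE b=1  (b history now [(2, 47), (5, 51), (7, 1)])
v8: WRITE b=24  (b history now [(2, 47), (5, 51), (7, 1), (8, 24)])
v9: WRITE a=11  (a history now [(4, 49), (9, 11)])
v10: WRITE b=44  (b history now [(2, 47), (5, 51), (7, 1), (8, 24), (10, 44)])
v11: WRITE b=28  (b history now [(2, 47), (5, 51), (7, 1), (8, 24), (10, 44), (11, 28)])
READ a @v3: history=[(4, 49), (9, 11)] -> no version <= 3 -> NONE
v12: WRITE c=8  (c history now [(1, 67), (3, 19), (6, 6), (12, 8)])
READ b @v5: history=[(2, 47), (5, 51), (7, 1), (8, 24), (10, 44), (11, 28)] -> pick v5 -> 51
READ c @v7: history=[(1, 67), (3, 19), (6, 6), (12, 8)] -> pick v6 -> 6
v13: WRITE b=58  (b history now [(2, 47), (5, 51), (7, 1), (8, 24), (10, 44), (11, 28), (13, 58)])
v14: WRITE c=30  (c history now [(1, 67), (3, 19), (6, 6), (12, 8), (14, 30)])
READ c @v1: history=[(1, 67), (3, 19), (6, 6), (12, 8), (14, 30)] -> pick v1 -> 67
v15: WRITE b=33  (b history now [(2, 47), (5, 51), (7, 1), (8, 24), (10, 44), (11, 28), (13, 58), (15, 33)])
READ a @v12: history=[(4, 49), (9, 11)] -> pick v9 -> 11
READ c @v11: history=[(1, 67), (3, 19), (6, 6), (12, 8), (14, 30)] -> pick v6 -> 6
v16: WRITE c=27  (c history now [(1, 67), (3, 19), (6, 6), (12, 8), (14, 30), (16, 27)])
v17: WRITE b=21  (b history now [(2, 47), (5, 51), (7, 1), (8, 24), (10, 44), (11, 28), (13, 58), (15, 33), (17, 21)])
READ b @v12: history=[(2, 47), (5, 51), (7, 1), (8, 24), (10, 44), (11, 28), (13, 58), (15, 33), (17, 21)] -> pick v11 -> 28
READ b @v4: history=[(2, 47), (5, 51), (7, 1), (8, 24), (10, 44), (11, 28), (13, 58), (15, 33), (17, 21)] -> pick v2 -> 47
v18: WRITE c=6  (c history now [(1, 67), (3, 19), (6, 6), (12, 8), (14, 30), (16, 27), (18, 6)])
v19: WRITE a=43  (a history now [(4, 49), (9, 11), (19, 43)])
Read results in order: ['NONE', '47', 'NONE', '51', '6', '67', '11', '6', '28', '47']
NONE count = 2

Answer: 2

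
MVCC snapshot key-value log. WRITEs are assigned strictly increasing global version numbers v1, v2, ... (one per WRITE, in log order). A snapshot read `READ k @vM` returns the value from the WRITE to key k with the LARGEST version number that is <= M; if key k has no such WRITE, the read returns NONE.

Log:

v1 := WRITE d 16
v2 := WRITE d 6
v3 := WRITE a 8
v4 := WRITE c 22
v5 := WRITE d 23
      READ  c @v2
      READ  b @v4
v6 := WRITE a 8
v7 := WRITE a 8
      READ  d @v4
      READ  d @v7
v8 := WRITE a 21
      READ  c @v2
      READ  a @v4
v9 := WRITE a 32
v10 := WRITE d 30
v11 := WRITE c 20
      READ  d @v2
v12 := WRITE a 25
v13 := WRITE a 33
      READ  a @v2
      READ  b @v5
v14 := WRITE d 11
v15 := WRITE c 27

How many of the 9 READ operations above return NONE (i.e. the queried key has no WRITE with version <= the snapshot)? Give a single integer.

Answer: 5

Derivation:
v1: WRITE d=16  (d history now [(1, 16)])
v2: WRITE d=6  (d history now [(1, 16), (2, 6)])
v3: WRITE a=8  (a history now [(3, 8)])
v4: WRITE c=22  (c history now [(4, 22)])
v5: WRITE d=23  (d history now [(1, 16), (2, 6), (5, 23)])
READ c @v2: history=[(4, 22)] -> no version <= 2 -> NONE
READ b @v4: history=[] -> no version <= 4 -> NONE
v6: WRITE a=8  (a history now [(3, 8), (6, 8)])
v7: WRITE a=8  (a history now [(3, 8), (6, 8), (7, 8)])
READ d @v4: history=[(1, 16), (2, 6), (5, 23)] -> pick v2 -> 6
READ d @v7: history=[(1, 16), (2, 6), (5, 23)] -> pick v5 -> 23
v8: WRITE a=21  (a history now [(3, 8), (6, 8), (7, 8), (8, 21)])
READ c @v2: history=[(4, 22)] -> no version <= 2 -> NONE
READ a @v4: history=[(3, 8), (6, 8), (7, 8), (8, 21)] -> pick v3 -> 8
v9: WRITE a=32  (a history now [(3, 8), (6, 8), (7, 8), (8, 21), (9, 32)])
v10: WRITE d=30  (d history now [(1, 16), (2, 6), (5, 23), (10, 30)])
v11: WRITE c=20  (c history now [(4, 22), (11, 20)])
READ d @v2: history=[(1, 16), (2, 6), (5, 23), (10, 30)] -> pick v2 -> 6
v12: WRITE a=25  (a history now [(3, 8), (6, 8), (7, 8), (8, 21), (9, 32), (12, 25)])
v13: WRITE a=33  (a history now [(3, 8), (6, 8), (7, 8), (8, 21), (9, 32), (12, 25), (13, 33)])
READ a @v2: history=[(3, 8), (6, 8), (7, 8), (8, 21), (9, 32), (12, 25), (13, 33)] -> no version <= 2 -> NONE
READ b @v5: history=[] -> no version <= 5 -> NONE
v14: WRITE d=11  (d history now [(1, 16), (2, 6), (5, 23), (10, 30), (14, 11)])
v15: WRITE c=27  (c history now [(4, 22), (11, 20), (15, 27)])
Read results in order: ['NONE', 'NONE', '6', '23', 'NONE', '8', '6', 'NONE', 'NONE']
NONE count = 5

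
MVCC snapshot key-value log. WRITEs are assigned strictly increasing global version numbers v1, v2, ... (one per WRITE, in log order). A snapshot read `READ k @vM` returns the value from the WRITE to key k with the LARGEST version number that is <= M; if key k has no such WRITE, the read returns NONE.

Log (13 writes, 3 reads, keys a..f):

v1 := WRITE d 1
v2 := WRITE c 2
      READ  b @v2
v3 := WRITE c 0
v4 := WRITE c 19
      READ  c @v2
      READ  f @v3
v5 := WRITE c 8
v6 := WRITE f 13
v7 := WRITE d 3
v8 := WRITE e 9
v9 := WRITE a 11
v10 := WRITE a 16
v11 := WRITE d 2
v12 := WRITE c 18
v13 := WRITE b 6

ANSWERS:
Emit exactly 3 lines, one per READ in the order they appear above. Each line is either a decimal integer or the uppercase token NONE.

Answer: NONE
2
NONE

Derivation:
v1: WRITE d=1  (d history now [(1, 1)])
v2: WRITE c=2  (c history now [(2, 2)])
READ b @v2: history=[] -> no version <= 2 -> NONE
v3: WRITE c=0  (c history now [(2, 2), (3, 0)])
v4: WRITE c=19  (c history now [(2, 2), (3, 0), (4, 19)])
READ c @v2: history=[(2, 2), (3, 0), (4, 19)] -> pick v2 -> 2
READ f @v3: history=[] -> no version <= 3 -> NONE
v5: WRITE c=8  (c history now [(2, 2), (3, 0), (4, 19), (5, 8)])
v6: WRITE f=13  (f history now [(6, 13)])
v7: WRITE d=3  (d history now [(1, 1), (7, 3)])
v8: WRITE e=9  (e history now [(8, 9)])
v9: WRITE a=11  (a history now [(9, 11)])
v10: WRITE a=16  (a history now [(9, 11), (10, 16)])
v11: WRITE d=2  (d history now [(1, 1), (7, 3), (11, 2)])
v12: WRITE c=18  (c history now [(2, 2), (3, 0), (4, 19), (5, 8), (12, 18)])
v13: WRITE b=6  (b history now [(13, 6)])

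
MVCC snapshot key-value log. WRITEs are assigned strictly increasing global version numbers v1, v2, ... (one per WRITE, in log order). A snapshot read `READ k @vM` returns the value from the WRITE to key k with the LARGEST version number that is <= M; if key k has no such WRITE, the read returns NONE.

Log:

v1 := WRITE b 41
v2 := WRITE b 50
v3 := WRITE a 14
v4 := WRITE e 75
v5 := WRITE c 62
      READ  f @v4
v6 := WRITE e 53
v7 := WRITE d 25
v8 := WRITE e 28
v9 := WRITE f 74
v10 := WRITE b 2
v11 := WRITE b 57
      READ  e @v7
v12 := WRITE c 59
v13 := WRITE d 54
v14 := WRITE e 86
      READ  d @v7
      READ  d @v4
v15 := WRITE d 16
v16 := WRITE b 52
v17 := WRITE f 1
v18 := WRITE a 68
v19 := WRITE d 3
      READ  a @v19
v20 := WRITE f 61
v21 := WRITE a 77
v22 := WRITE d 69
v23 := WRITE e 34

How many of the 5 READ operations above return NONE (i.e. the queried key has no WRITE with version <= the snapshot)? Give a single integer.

v1: WRITE b=41  (b history now [(1, 41)])
v2: WRITE b=50  (b history now [(1, 41), (2, 50)])
v3: WRITE a=14  (a history now [(3, 14)])
v4: WRITE e=75  (e history now [(4, 75)])
v5: WRITE c=62  (c history now [(5, 62)])
READ f @v4: history=[] -> no version <= 4 -> NONE
v6: WRITE e=53  (e history now [(4, 75), (6, 53)])
v7: WRITE d=25  (d history now [(7, 25)])
v8: WRITE e=28  (e history now [(4, 75), (6, 53), (8, 28)])
v9: WRITE f=74  (f history now [(9, 74)])
v10: WRITE b=2  (b history now [(1, 41), (2, 50), (10, 2)])
v11: WRITE b=57  (b history now [(1, 41), (2, 50), (10, 2), (11, 57)])
READ e @v7: history=[(4, 75), (6, 53), (8, 28)] -> pick v6 -> 53
v12: WRITE c=59  (c history now [(5, 62), (12, 59)])
v13: WRITE d=54  (d history now [(7, 25), (13, 54)])
v14: WRITE e=86  (e history now [(4, 75), (6, 53), (8, 28), (14, 86)])
READ d @v7: history=[(7, 25), (13, 54)] -> pick v7 -> 25
READ d @v4: history=[(7, 25), (13, 54)] -> no version <= 4 -> NONE
v15: WRITE d=16  (d history now [(7, 25), (13, 54), (15, 16)])
v16: WRITE b=52  (b history now [(1, 41), (2, 50), (10, 2), (11, 57), (16, 52)])
v17: WRITE f=1  (f history now [(9, 74), (17, 1)])
v18: WRITE a=68  (a history now [(3, 14), (18, 68)])
v19: WRITE d=3  (d history now [(7, 25), (13, 54), (15, 16), (19, 3)])
READ a @v19: history=[(3, 14), (18, 68)] -> pick v18 -> 68
v20: WRITE f=61  (f history now [(9, 74), (17, 1), (20, 61)])
v21: WRITE a=77  (a history now [(3, 14), (18, 68), (21, 77)])
v22: WRITE d=69  (d history now [(7, 25), (13, 54), (15, 16), (19, 3), (22, 69)])
v23: WRITE e=34  (e history now [(4, 75), (6, 53), (8, 28), (14, 86), (23, 34)])
Read results in order: ['NONE', '53', '25', 'NONE', '68']
NONE count = 2

Answer: 2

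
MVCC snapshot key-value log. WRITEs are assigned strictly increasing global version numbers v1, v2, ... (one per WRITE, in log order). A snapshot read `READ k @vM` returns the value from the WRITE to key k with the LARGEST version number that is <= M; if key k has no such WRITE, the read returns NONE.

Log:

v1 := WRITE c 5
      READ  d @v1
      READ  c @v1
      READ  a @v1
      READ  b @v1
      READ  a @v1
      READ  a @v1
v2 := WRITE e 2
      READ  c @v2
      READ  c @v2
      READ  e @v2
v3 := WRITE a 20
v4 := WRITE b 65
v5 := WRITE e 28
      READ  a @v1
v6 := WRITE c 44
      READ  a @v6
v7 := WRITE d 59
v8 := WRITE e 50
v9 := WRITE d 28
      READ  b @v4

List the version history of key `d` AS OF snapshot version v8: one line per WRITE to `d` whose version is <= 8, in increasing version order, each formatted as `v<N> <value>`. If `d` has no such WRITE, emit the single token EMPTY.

Scan writes for key=d with version <= 8:
  v1 WRITE c 5 -> skip
  v2 WRITE e 2 -> skip
  v3 WRITE a 20 -> skip
  v4 WRITE b 65 -> skip
  v5 WRITE e 28 -> skip
  v6 WRITE c 44 -> skip
  v7 WRITE d 59 -> keep
  v8 WRITE e 50 -> skip
  v9 WRITE d 28 -> drop (> snap)
Collected: [(7, 59)]

Answer: v7 59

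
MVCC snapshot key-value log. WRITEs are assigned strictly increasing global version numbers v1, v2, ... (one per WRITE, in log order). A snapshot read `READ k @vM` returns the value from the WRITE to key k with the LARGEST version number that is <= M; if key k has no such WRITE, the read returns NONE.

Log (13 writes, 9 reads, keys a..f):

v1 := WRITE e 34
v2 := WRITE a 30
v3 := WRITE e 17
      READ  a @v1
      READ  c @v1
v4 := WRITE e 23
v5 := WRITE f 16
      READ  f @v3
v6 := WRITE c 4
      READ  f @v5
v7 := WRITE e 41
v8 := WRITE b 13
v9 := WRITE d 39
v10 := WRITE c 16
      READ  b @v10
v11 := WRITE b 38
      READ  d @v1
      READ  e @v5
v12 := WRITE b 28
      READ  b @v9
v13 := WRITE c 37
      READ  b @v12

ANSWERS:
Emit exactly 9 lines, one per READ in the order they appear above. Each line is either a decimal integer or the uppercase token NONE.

Answer: NONE
NONE
NONE
16
13
NONE
23
13
28

Derivation:
v1: WRITE e=34  (e history now [(1, 34)])
v2: WRITE a=30  (a history now [(2, 30)])
v3: WRITE e=17  (e history now [(1, 34), (3, 17)])
READ a @v1: history=[(2, 30)] -> no version <= 1 -> NONE
READ c @v1: history=[] -> no version <= 1 -> NONE
v4: WRITE e=23  (e history now [(1, 34), (3, 17), (4, 23)])
v5: WRITE f=16  (f history now [(5, 16)])
READ f @v3: history=[(5, 16)] -> no version <= 3 -> NONE
v6: WRITE c=4  (c history now [(6, 4)])
READ f @v5: history=[(5, 16)] -> pick v5 -> 16
v7: WRITE e=41  (e history now [(1, 34), (3, 17), (4, 23), (7, 41)])
v8: WRITE b=13  (b history now [(8, 13)])
v9: WRITE d=39  (d history now [(9, 39)])
v10: WRITE c=16  (c history now [(6, 4), (10, 16)])
READ b @v10: history=[(8, 13)] -> pick v8 -> 13
v11: WRITE b=38  (b history now [(8, 13), (11, 38)])
READ d @v1: history=[(9, 39)] -> no version <= 1 -> NONE
READ e @v5: history=[(1, 34), (3, 17), (4, 23), (7, 41)] -> pick v4 -> 23
v12: WRITE b=28  (b history now [(8, 13), (11, 38), (12, 28)])
READ b @v9: history=[(8, 13), (11, 38), (12, 28)] -> pick v8 -> 13
v13: WRITE c=37  (c history now [(6, 4), (10, 16), (13, 37)])
READ b @v12: history=[(8, 13), (11, 38), (12, 28)] -> pick v12 -> 28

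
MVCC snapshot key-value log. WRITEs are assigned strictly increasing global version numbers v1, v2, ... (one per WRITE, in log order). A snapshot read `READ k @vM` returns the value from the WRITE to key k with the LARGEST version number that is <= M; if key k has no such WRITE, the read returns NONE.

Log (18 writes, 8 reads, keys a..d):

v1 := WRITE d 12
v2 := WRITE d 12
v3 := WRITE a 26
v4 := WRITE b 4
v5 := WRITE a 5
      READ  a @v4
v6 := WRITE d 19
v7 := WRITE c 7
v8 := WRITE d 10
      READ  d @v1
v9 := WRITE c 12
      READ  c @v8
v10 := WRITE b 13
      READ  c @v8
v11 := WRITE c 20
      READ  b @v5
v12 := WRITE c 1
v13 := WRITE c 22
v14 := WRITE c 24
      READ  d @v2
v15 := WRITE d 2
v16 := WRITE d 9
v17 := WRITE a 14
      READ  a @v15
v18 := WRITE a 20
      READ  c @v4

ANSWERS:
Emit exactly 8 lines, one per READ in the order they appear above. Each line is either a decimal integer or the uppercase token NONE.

v1: WRITE d=12  (d history now [(1, 12)])
v2: WRITE d=12  (d history now [(1, 12), (2, 12)])
v3: WRITE a=26  (a history now [(3, 26)])
v4: WRITE b=4  (b history now [(4, 4)])
v5: WRITE a=5  (a history now [(3, 26), (5, 5)])
READ a @v4: history=[(3, 26), (5, 5)] -> pick v3 -> 26
v6: WRITE d=19  (d history now [(1, 12), (2, 12), (6, 19)])
v7: WRITE c=7  (c history now [(7, 7)])
v8: WRITE d=10  (d history now [(1, 12), (2, 12), (6, 19), (8, 10)])
READ d @v1: history=[(1, 12), (2, 12), (6, 19), (8, 10)] -> pick v1 -> 12
v9: WRITE c=12  (c history now [(7, 7), (9, 12)])
READ c @v8: history=[(7, 7), (9, 12)] -> pick v7 -> 7
v10: WRITE b=13  (b history now [(4, 4), (10, 13)])
READ c @v8: history=[(7, 7), (9, 12)] -> pick v7 -> 7
v11: WRITE c=20  (c history now [(7, 7), (9, 12), (11, 20)])
READ b @v5: history=[(4, 4), (10, 13)] -> pick v4 -> 4
v12: WRITE c=1  (c history now [(7, 7), (9, 12), (11, 20), (12, 1)])
v13: WRITE c=22  (c history now [(7, 7), (9, 12), (11, 20), (12, 1), (13, 22)])
v14: WRITE c=24  (c history now [(7, 7), (9, 12), (11, 20), (12, 1), (13, 22), (14, 24)])
READ d @v2: history=[(1, 12), (2, 12), (6, 19), (8, 10)] -> pick v2 -> 12
v15: WRITE d=2  (d history now [(1, 12), (2, 12), (6, 19), (8, 10), (15, 2)])
v16: WRITE d=9  (d history now [(1, 12), (2, 12), (6, 19), (8, 10), (15, 2), (16, 9)])
v17: WRITE a=14  (a history now [(3, 26), (5, 5), (17, 14)])
READ a @v15: history=[(3, 26), (5, 5), (17, 14)] -> pick v5 -> 5
v18: WRITE a=20  (a history now [(3, 26), (5, 5), (17, 14), (18, 20)])
READ c @v4: history=[(7, 7), (9, 12), (11, 20), (12, 1), (13, 22), (14, 24)] -> no version <= 4 -> NONE

Answer: 26
12
7
7
4
12
5
NONE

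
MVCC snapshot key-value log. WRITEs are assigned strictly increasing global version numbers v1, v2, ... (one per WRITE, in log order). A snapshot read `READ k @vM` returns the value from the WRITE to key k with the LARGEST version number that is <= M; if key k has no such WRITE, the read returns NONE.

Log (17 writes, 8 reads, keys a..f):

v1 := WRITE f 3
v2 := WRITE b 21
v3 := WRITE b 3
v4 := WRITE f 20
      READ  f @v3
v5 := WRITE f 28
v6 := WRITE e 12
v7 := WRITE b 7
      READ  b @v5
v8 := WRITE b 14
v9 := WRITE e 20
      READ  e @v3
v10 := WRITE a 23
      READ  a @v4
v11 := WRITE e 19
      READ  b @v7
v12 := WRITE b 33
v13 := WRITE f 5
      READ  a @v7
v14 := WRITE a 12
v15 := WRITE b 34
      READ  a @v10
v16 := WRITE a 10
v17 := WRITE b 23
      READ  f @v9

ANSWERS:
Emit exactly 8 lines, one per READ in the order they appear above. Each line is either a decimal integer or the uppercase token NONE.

v1: WRITE f=3  (f history now [(1, 3)])
v2: WRITE b=21  (b history now [(2, 21)])
v3: WRITE b=3  (b history now [(2, 21), (3, 3)])
v4: WRITE f=20  (f history now [(1, 3), (4, 20)])
READ f @v3: history=[(1, 3), (4, 20)] -> pick v1 -> 3
v5: WRITE f=28  (f history now [(1, 3), (4, 20), (5, 28)])
v6: WRITE e=12  (e history now [(6, 12)])
v7: WRITE b=7  (b history now [(2, 21), (3, 3), (7, 7)])
READ b @v5: history=[(2, 21), (3, 3), (7, 7)] -> pick v3 -> 3
v8: WRITE b=14  (b history now [(2, 21), (3, 3), (7, 7), (8, 14)])
v9: WRITE e=20  (e history now [(6, 12), (9, 20)])
READ e @v3: history=[(6, 12), (9, 20)] -> no version <= 3 -> NONE
v10: WRITE a=23  (a history now [(10, 23)])
READ a @v4: history=[(10, 23)] -> no version <= 4 -> NONE
v11: WRITE e=19  (e history now [(6, 12), (9, 20), (11, 19)])
READ b @v7: history=[(2, 21), (3, 3), (7, 7), (8, 14)] -> pick v7 -> 7
v12: WRITE b=33  (b history now [(2, 21), (3, 3), (7, 7), (8, 14), (12, 33)])
v13: WRITE f=5  (f history now [(1, 3), (4, 20), (5, 28), (13, 5)])
READ a @v7: history=[(10, 23)] -> no version <= 7 -> NONE
v14: WRITE a=12  (a history now [(10, 23), (14, 12)])
v15: WRITE b=34  (b history now [(2, 21), (3, 3), (7, 7), (8, 14), (12, 33), (15, 34)])
READ a @v10: history=[(10, 23), (14, 12)] -> pick v10 -> 23
v16: WRITE a=10  (a history now [(10, 23), (14, 12), (16, 10)])
v17: WRITE b=23  (b history now [(2, 21), (3, 3), (7, 7), (8, 14), (12, 33), (15, 34), (17, 23)])
READ f @v9: history=[(1, 3), (4, 20), (5, 28), (13, 5)] -> pick v5 -> 28

Answer: 3
3
NONE
NONE
7
NONE
23
28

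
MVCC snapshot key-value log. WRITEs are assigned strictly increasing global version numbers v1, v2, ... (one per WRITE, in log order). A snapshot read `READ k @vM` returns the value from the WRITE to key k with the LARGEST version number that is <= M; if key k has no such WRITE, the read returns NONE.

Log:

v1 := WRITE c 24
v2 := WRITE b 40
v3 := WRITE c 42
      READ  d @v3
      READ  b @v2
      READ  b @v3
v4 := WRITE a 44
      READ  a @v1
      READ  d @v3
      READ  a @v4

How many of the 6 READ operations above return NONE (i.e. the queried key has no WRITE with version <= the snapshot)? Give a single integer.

Answer: 3

Derivation:
v1: WRITE c=24  (c history now [(1, 24)])
v2: WRITE b=40  (b history now [(2, 40)])
v3: WRITE c=42  (c history now [(1, 24), (3, 42)])
READ d @v3: history=[] -> no version <= 3 -> NONE
READ b @v2: history=[(2, 40)] -> pick v2 -> 40
READ b @v3: history=[(2, 40)] -> pick v2 -> 40
v4: WRITE a=44  (a history now [(4, 44)])
READ a @v1: history=[(4, 44)] -> no version <= 1 -> NONE
READ d @v3: history=[] -> no version <= 3 -> NONE
READ a @v4: history=[(4, 44)] -> pick v4 -> 44
Read results in order: ['NONE', '40', '40', 'NONE', 'NONE', '44']
NONE count = 3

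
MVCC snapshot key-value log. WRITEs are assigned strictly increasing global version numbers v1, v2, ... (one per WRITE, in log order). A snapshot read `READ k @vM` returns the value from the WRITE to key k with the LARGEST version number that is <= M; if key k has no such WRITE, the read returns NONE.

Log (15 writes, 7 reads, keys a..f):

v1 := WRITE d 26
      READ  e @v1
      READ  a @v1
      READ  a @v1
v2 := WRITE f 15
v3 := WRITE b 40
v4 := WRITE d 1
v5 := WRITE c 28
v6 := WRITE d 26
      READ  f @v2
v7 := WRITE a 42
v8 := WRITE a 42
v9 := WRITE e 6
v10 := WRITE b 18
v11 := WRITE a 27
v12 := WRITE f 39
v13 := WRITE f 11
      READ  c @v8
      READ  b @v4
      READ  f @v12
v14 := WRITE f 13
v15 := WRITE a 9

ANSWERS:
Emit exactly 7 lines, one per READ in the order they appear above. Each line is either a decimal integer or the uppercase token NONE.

v1: WRITE d=26  (d history now [(1, 26)])
READ e @v1: history=[] -> no version <= 1 -> NONE
READ a @v1: history=[] -> no version <= 1 -> NONE
READ a @v1: history=[] -> no version <= 1 -> NONE
v2: WRITE f=15  (f history now [(2, 15)])
v3: WRITE b=40  (b history now [(3, 40)])
v4: WRITE d=1  (d history now [(1, 26), (4, 1)])
v5: WRITE c=28  (c history now [(5, 28)])
v6: WRITE d=26  (d history now [(1, 26), (4, 1), (6, 26)])
READ f @v2: history=[(2, 15)] -> pick v2 -> 15
v7: WRITE a=42  (a history now [(7, 42)])
v8: WRITE a=42  (a history now [(7, 42), (8, 42)])
v9: WRITE e=6  (e history now [(9, 6)])
v10: WRITE b=18  (b history now [(3, 40), (10, 18)])
v11: WRITE a=27  (a history now [(7, 42), (8, 42), (11, 27)])
v12: WRITE f=39  (f history now [(2, 15), (12, 39)])
v13: WRITE f=11  (f history now [(2, 15), (12, 39), (13, 11)])
READ c @v8: history=[(5, 28)] -> pick v5 -> 28
READ b @v4: history=[(3, 40), (10, 18)] -> pick v3 -> 40
READ f @v12: history=[(2, 15), (12, 39), (13, 11)] -> pick v12 -> 39
v14: WRITE f=13  (f history now [(2, 15), (12, 39), (13, 11), (14, 13)])
v15: WRITE a=9  (a history now [(7, 42), (8, 42), (11, 27), (15, 9)])

Answer: NONE
NONE
NONE
15
28
40
39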